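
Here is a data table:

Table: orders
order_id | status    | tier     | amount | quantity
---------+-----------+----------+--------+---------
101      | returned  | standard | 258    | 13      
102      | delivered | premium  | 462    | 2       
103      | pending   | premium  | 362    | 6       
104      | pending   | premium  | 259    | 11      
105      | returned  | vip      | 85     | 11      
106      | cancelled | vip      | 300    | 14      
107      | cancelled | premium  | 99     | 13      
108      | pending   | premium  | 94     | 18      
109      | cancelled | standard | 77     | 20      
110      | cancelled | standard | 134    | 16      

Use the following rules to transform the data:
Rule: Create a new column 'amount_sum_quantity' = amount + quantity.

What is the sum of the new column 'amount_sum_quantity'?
2254

Step 1: For each record, compute amount + quantity
Example calculations:
  258 + 13 = 271
  462 + 2 = 464
  362 + 6 = 368
  ...
Step 2: Sum all derived values
Step 3: Total = 2254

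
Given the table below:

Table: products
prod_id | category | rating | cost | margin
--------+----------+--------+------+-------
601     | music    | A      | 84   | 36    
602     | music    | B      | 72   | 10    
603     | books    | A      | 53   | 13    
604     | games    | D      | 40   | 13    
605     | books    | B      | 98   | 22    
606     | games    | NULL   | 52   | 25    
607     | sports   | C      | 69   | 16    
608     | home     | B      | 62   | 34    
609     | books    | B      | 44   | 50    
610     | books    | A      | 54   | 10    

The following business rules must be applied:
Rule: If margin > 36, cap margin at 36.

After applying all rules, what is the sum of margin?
215

Step 1: 1 records have margin > 36
Step 2: These records originally summed to 50
Step 3: After capping: 1 × 36 = 36
Step 4: Unaffected records sum: 179
Step 5: Final sum = 36 + 179 = 215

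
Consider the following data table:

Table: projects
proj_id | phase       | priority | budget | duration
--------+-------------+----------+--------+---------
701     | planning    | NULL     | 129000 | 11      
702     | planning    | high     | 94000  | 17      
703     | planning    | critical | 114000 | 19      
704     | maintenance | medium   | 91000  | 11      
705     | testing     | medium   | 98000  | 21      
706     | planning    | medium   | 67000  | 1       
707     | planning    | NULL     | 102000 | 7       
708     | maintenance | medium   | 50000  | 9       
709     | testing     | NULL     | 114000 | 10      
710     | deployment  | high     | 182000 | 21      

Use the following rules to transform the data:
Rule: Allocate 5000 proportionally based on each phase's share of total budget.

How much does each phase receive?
deployment: 874.16, maintenance: 677.23, planning: 2430.36, testing: 1018.25

Step 1: Calculate total budget = 1041000
Step 2: Calculate each phase's proportion:
  deployment: 182000/1041000 = 17.48% → 874.16
  maintenance: 141000/1041000 = 13.54% → 677.23
  planning: 506000/1041000 = 48.61% → 2430.36
  testing: 212000/1041000 = 20.37% → 1018.25
Step 3: Verify: sum of allocations ≈ 5000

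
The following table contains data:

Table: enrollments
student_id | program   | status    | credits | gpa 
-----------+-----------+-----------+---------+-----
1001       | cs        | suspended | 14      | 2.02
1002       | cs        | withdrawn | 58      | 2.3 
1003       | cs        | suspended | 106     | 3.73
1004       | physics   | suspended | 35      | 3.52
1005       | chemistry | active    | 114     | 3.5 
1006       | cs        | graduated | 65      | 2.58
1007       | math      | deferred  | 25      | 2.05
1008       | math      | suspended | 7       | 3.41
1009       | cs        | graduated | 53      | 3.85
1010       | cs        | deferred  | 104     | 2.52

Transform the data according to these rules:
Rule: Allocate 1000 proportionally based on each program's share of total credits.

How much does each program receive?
chemistry: 196.21, cs: 688.47, math: 55.08, physics: 60.24

Step 1: Calculate total credits = 581
Step 2: Calculate each program's proportion:
  chemistry: 114/581 = 19.62% → 196.21
  cs: 400/581 = 68.85% → 688.47
  math: 32/581 = 5.51% → 55.08
  physics: 35/581 = 6.02% → 60.24
Step 3: Verify: sum of allocations ≈ 1000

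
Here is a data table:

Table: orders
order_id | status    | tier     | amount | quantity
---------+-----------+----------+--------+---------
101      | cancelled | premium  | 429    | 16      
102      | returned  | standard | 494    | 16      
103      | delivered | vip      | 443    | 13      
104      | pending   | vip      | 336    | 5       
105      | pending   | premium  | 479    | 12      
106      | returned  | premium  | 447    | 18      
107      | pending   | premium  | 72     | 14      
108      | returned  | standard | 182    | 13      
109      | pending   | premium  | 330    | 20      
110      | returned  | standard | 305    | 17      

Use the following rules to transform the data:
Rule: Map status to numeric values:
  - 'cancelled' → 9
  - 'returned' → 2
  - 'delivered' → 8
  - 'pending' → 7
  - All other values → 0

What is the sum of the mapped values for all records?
53

Step 1: Apply mapping to each record
Step 2: Count by status:
  'cancelled': 1 records × 9 = 9
  'returned': 4 records × 2 = 8
  'delivered': 1 records × 8 = 8
  'pending': 4 records × 7 = 28
Step 3: Sum all mapped values = 53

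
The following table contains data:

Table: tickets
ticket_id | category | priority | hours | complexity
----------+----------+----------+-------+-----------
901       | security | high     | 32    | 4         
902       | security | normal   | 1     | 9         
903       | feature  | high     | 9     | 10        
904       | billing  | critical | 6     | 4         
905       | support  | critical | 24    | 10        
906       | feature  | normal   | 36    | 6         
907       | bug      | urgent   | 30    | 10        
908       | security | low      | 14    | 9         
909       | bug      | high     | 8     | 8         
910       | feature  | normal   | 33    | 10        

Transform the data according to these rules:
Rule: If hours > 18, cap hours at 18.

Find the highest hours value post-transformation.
18

Step 1: Original maximum hours = 36
Step 2: Apply cap at 18
Step 3: 5 records had hours > 18 and were capped
Step 4: Maximum after transformation = 18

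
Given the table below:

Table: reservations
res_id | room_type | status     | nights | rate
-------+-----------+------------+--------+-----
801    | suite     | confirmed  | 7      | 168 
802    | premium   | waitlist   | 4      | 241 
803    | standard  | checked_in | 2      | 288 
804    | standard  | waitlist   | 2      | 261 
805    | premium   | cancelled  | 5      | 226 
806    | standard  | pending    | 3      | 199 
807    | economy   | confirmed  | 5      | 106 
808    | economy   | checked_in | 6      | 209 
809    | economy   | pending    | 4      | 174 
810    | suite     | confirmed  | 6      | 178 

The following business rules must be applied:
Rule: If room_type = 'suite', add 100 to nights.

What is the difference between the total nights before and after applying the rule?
200

Step 1: Original sum of nights = 44
Step 2: 2 records have room_type = 'suite'
Step 3: Each affected record changes by 100
Step 4: Total change = 2 × 100 = 200
Step 5: New sum = 44 + 200 = 244
Step 6: Difference = |244 - 44| = 200
        (Sum increased by 200)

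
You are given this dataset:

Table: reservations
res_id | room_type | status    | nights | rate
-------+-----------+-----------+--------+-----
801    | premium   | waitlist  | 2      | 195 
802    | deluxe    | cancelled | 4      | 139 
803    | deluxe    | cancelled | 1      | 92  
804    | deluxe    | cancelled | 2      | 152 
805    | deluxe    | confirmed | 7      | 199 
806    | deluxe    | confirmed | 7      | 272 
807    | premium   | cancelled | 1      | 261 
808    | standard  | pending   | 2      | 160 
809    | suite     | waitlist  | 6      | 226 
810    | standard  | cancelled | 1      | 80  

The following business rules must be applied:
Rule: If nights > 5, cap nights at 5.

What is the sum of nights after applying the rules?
28

Step 1: 3 records have nights > 5
Step 2: These records originally summed to 20
Step 3: After capping: 3 × 5 = 15
Step 4: Unaffected records sum: 13
Step 5: Final sum = 15 + 13 = 28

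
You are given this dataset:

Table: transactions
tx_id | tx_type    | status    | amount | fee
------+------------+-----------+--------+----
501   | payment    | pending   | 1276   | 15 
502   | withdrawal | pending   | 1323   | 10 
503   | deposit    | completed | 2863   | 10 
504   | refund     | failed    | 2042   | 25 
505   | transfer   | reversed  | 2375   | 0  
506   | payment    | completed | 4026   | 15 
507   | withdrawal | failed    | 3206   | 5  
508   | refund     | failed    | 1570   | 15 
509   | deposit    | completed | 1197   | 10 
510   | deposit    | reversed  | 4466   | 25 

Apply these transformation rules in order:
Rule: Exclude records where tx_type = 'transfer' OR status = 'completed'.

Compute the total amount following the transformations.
13883

Step 1: Find records where tx_type = 'transfer' OR status = 'completed'
Step 2: 4 records match, summing to 10461
Step 3: Original sum: 24344
Step 4: Remaining sum = 24344 - 10461 = 13883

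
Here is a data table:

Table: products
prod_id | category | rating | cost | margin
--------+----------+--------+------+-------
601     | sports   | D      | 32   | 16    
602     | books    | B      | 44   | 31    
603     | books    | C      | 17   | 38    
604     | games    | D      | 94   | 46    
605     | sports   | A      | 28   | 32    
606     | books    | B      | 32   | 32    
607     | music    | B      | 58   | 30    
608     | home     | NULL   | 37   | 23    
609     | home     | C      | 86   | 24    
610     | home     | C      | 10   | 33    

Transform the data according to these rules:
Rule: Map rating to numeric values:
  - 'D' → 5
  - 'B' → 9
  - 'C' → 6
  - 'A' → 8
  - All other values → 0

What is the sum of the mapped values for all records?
63

Step 1: Apply mapping to each record
Step 2: Count by status:
  'D': 2 records × 5 = 10
  'B': 3 records × 9 = 27
  'C': 3 records × 6 = 18
  'A': 1 records × 8 = 8
Step 3: Sum all mapped values = 63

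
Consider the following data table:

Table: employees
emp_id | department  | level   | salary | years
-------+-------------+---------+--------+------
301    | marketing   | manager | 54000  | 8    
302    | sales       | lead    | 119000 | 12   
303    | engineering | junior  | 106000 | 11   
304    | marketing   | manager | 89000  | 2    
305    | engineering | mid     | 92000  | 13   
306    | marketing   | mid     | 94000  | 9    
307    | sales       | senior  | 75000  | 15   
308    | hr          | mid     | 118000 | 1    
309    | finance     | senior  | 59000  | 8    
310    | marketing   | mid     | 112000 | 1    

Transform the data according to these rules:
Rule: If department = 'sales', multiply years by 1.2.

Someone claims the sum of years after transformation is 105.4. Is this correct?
No, the correct result is 85.4.

Step 1: Calculate the correct sum after transformation
Step 2: Apply multiplier 1.2 to records where department = 'sales'
Step 3: Correct result = 85.4
Step 4: Claimed result = 105.4
Step 5: 85.4 ≠ 105.4
Conclusion: The claimed result is incorrect. The correct answer is 85.4.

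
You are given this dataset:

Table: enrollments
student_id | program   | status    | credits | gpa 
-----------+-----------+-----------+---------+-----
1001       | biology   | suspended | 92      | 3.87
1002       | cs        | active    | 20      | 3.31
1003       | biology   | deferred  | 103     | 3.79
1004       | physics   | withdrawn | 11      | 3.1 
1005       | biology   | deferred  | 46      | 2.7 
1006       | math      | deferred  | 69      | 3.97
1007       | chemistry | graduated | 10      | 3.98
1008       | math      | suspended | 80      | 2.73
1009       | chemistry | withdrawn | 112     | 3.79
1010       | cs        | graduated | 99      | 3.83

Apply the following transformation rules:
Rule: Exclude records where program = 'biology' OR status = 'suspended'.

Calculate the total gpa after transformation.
21.98

Step 1: Find records where program = 'biology' OR status = 'suspended'
Step 2: 4 records match, summing to 13.09
Step 3: Original sum: 35.07
Step 4: Remaining sum = 35.07 - 13.09 = 21.98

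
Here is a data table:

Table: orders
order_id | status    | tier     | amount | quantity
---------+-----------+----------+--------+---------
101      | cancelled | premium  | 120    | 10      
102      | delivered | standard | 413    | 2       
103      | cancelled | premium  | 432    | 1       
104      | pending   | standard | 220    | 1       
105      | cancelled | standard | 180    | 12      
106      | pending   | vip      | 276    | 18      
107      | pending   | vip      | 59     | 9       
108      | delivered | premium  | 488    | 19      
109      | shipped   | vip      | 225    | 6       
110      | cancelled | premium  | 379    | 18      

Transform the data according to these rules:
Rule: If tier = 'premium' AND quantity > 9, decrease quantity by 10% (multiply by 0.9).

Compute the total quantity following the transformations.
91.3

Step 1: Find records where tier = 'premium' AND quantity > 9
Step 2: 3 records match, summing to 47
Step 3: After multiplier: 47 × 0.9 = 42.3
Step 4: Unaffected records sum: 49
Step 5: Final sum = 42.3 + 49 = 91.3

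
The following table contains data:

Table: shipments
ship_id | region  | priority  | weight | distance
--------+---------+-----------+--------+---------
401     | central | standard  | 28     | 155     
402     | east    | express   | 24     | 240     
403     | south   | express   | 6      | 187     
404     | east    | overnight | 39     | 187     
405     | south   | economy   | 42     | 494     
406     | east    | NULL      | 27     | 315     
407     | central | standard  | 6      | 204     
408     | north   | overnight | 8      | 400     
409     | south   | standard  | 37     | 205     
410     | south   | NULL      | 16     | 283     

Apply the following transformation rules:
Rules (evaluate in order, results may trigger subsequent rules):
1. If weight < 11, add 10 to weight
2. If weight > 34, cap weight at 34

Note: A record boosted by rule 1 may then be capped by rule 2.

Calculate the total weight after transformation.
247

Step 1: Apply rule 1 to records with weight < 11
  - 3 records get bonus of 10
  - Of these, 0 records then exceed 34 and get capped
Step 2: Apply rule 2 to records with weight > 34
  - 3 records (original) are capped
Step 3: Calculate final sum = 247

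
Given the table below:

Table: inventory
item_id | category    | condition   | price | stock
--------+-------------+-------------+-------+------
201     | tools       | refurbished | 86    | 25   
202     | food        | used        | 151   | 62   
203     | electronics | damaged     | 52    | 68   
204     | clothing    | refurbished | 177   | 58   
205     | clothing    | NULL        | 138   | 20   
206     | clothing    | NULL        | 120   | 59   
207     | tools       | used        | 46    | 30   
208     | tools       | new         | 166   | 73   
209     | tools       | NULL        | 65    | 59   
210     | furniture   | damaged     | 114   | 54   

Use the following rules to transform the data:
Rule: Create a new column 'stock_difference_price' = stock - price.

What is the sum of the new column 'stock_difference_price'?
-607

Step 1: For each record, compute stock - price
Example calculations:
  25 - 86 = -61
  62 - 151 = -89
  68 - 52 = 16
  ...
Step 2: Sum all derived values
Step 3: Total = -607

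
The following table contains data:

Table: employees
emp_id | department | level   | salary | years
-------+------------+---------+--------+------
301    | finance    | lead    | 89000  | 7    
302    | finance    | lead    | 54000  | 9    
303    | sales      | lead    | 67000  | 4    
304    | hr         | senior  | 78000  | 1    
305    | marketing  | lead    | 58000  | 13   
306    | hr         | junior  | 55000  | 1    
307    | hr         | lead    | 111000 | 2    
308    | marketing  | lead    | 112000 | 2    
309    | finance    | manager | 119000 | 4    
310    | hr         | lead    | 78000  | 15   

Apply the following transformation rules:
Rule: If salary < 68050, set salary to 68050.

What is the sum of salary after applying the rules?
859200

Step 1: 4 records have salary < 68050
Step 2: These records originally summed to 234000
Step 3: After setting to minimum: 4 × 68050 = 272200
Step 4: Unaffected records sum: 587000
Step 5: Final sum = 272200 + 587000 = 859200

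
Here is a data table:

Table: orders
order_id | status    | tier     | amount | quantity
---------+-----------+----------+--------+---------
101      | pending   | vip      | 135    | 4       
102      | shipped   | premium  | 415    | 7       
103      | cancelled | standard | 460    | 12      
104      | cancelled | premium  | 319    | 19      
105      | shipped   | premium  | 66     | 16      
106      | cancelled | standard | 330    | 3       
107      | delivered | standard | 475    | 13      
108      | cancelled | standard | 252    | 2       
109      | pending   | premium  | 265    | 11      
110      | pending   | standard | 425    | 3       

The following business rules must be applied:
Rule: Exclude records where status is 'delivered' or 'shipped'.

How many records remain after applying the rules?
7

Step 1: Count records to exclude
  - 1 (delivered) + 2 (shipped) = 3 records
Step 2: Total records: 10
Step 3: Remaining = 10 - 3 = 7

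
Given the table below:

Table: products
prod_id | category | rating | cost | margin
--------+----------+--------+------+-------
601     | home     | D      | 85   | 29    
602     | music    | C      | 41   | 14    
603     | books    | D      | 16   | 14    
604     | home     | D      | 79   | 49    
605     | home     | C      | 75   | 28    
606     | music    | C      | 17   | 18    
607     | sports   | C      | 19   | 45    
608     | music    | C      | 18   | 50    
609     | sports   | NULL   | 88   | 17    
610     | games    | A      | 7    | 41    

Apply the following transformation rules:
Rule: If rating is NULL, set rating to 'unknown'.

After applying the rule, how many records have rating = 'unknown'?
1

Step 1: Count records where rating IS NULL
Step 2: Found 1 records with NULL rating
Step 3: These records will have rating set to 'unknown'
Step 4: Records already having rating = 'unknown': 0
Step 5: Answer: 1 + 0 = 1 records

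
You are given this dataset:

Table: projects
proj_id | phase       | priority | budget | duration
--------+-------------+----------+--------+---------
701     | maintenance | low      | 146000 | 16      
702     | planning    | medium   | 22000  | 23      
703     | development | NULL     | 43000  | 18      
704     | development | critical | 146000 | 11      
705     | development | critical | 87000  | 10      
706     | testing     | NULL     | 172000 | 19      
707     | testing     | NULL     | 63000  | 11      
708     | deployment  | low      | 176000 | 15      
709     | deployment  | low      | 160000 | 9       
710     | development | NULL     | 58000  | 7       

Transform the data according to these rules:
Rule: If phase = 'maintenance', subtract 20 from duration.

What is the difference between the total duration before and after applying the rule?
20

Step 1: Original sum of duration = 139
Step 2: 1 records have phase = 'maintenance'
Step 3: Each affected record changes by -20
Step 4: Total change = 1 × -20 = -20
Step 5: New sum = 139 + -20 = 119
Step 6: Difference = |119 - 139| = 20
        (Sum decreased by 20)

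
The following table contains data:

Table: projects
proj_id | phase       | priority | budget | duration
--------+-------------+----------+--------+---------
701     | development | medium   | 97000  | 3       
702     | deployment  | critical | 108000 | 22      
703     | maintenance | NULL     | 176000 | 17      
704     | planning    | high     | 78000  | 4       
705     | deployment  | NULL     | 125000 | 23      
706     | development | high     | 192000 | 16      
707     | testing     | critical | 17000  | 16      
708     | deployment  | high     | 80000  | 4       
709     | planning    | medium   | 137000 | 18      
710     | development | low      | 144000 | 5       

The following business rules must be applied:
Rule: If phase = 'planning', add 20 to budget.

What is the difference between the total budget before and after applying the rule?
40

Step 1: Original sum of budget = 1154000
Step 2: 2 records have phase = 'planning'
Step 3: Each affected record changes by 20
Step 4: Total change = 2 × 20 = 40
Step 5: New sum = 1154000 + 40 = 1154040
Step 6: Difference = |1154040 - 1154000| = 40
        (Sum increased by 40)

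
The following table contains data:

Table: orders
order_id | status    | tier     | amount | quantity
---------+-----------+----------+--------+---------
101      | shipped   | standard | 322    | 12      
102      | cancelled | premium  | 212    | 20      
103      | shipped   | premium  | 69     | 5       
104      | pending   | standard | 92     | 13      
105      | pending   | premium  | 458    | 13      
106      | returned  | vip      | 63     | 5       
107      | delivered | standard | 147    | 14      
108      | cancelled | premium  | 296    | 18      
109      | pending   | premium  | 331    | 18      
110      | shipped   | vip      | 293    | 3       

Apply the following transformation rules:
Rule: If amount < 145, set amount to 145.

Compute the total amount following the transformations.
2494

Step 1: 3 records have amount < 145
Step 2: These records originally summed to 224
Step 3: After setting to minimum: 3 × 145 = 435
Step 4: Unaffected records sum: 2059
Step 5: Final sum = 435 + 2059 = 2494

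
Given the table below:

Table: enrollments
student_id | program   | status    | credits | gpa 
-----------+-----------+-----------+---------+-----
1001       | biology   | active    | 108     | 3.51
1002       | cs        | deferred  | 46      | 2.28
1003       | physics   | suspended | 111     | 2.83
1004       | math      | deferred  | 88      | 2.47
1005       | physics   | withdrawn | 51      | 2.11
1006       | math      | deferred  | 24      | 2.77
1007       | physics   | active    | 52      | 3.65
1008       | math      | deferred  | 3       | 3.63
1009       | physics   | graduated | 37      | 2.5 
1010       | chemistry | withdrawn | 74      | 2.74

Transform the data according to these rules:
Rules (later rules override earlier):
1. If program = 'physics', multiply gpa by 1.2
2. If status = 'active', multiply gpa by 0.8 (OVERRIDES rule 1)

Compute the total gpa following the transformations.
28.55

Step 1: Rule 2 takes priority for records with status = 'active'
  - 2 records: 7.16 × 0.8 = 5.73
Step 2: Rule 1 applies to remaining records with program = 'physics'
  - 3 records: 7.44 × 1.2 = 8.93
Step 3: Other records unchanged: 13.89
Step 4: Final sum = 5.73 + 8.93 + 13.89 = 28.55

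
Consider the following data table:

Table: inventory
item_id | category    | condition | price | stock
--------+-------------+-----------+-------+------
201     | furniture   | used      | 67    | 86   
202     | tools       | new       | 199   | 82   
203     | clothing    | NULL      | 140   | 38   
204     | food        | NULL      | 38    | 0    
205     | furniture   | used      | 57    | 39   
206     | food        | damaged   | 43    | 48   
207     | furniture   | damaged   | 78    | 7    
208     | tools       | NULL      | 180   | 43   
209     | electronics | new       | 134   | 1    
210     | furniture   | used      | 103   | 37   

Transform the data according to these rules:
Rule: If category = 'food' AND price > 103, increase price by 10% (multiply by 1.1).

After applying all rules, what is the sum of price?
1039

Step 1: Find records where category = 'food' AND price > 103
Step 2: 0 records match, summing to 0
Step 3: After multiplier: 0 × 1.1 = 0.0
Step 4: Unaffected records sum: 1039
Step 5: Final sum = 0.0 + 1039 = 1039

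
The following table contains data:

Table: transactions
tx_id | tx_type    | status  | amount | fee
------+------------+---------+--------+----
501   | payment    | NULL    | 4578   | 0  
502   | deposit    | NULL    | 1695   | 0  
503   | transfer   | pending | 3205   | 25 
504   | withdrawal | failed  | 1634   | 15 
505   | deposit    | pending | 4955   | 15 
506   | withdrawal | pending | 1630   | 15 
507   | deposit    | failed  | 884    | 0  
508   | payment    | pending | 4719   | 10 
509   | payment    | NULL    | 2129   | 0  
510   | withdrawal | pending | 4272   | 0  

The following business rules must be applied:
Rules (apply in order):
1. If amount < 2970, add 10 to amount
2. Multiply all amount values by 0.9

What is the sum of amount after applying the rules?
26775.9

Step 1: Apply Rule 1 - Add 10 to records with amount < 2970
  - 5 records affected: 7972 + (5 × 10) = 8022
  - Unaffected records: 21729
  - Sum after Rule 1: 29751
Step 2: Apply Rule 2 - Multiply all by 0.9
  - 29751 × 0.9 = 26775.9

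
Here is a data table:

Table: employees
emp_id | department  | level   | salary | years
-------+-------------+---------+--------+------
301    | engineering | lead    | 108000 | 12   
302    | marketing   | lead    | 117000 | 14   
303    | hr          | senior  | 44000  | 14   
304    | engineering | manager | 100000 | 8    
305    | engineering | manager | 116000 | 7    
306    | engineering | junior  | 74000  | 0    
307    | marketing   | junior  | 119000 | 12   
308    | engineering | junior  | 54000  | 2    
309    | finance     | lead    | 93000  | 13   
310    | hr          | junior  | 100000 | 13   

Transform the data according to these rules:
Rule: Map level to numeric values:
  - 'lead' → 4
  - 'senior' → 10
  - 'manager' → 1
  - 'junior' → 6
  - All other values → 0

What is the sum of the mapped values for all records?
48

Step 1: Apply mapping to each record
Step 2: Count by status:
  'lead': 3 records × 4 = 12
  'senior': 1 records × 10 = 10
  'manager': 2 records × 1 = 2
  'junior': 4 records × 6 = 24
Step 3: Sum all mapped values = 48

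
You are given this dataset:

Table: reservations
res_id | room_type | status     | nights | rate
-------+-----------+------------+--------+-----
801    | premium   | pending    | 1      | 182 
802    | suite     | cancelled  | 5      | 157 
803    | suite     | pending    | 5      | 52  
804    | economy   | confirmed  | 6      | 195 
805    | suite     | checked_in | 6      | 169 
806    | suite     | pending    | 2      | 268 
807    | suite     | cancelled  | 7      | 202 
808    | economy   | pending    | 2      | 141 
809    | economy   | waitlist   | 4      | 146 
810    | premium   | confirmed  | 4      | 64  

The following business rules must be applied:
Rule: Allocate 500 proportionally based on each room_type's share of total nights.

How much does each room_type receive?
economy: 142.86, premium: 59.52, suite: 297.62

Step 1: Calculate total nights = 42
Step 2: Calculate each room_type's proportion:
  economy: 12/42 = 28.57% → 142.86
  premium: 5/42 = 11.90% → 59.52
  suite: 25/42 = 59.52% → 297.62
Step 3: Verify: sum of allocations ≈ 500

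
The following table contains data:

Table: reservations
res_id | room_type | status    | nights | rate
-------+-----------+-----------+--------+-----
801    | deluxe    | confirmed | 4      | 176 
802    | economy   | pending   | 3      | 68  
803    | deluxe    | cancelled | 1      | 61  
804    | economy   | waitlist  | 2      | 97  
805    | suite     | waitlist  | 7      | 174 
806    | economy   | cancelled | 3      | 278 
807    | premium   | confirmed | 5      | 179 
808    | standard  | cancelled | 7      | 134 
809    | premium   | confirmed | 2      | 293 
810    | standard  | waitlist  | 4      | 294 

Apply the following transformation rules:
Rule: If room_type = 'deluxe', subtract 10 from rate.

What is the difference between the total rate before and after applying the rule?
20

Step 1: Original sum of rate = 1754
Step 2: 2 records have room_type = 'deluxe'
Step 3: Each affected record changes by -10
Step 4: Total change = 2 × -10 = -20
Step 5: New sum = 1754 + -20 = 1734
Step 6: Difference = |1734 - 1754| = 20
        (Sum decreased by 20)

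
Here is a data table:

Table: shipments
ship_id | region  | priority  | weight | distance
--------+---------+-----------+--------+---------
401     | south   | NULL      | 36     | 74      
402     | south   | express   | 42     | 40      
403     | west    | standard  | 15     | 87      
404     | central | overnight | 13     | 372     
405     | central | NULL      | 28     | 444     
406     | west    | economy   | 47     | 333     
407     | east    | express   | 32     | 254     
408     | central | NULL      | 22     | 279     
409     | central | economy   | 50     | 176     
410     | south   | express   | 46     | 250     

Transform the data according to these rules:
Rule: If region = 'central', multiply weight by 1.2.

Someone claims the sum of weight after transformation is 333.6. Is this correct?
No, the correct result is 353.6.

Step 1: Calculate the correct sum after transformation
Step 2: Apply multiplier 1.2 to records where region = 'central'
Step 3: Correct result = 353.6
Step 4: Claimed result = 333.6
Step 5: 353.6 ≠ 333.6
Conclusion: The claimed result is incorrect. The correct answer is 353.6.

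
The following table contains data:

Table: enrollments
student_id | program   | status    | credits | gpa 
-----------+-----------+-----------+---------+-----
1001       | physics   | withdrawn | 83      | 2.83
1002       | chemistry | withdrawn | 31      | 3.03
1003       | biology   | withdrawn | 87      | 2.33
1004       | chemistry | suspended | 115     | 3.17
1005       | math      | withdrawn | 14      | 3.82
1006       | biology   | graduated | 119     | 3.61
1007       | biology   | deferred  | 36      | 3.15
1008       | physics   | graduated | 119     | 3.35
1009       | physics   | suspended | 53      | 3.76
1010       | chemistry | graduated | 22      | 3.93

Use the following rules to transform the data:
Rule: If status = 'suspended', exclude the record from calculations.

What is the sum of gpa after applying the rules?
26.05

Step 1: Identify records where status = 'suspended'
Step 2: The excluded records sum to 6.93
Step 3: Original total gpa = 32.98
Step 4: Remaining total = 32.98 - 6.93 = 26.05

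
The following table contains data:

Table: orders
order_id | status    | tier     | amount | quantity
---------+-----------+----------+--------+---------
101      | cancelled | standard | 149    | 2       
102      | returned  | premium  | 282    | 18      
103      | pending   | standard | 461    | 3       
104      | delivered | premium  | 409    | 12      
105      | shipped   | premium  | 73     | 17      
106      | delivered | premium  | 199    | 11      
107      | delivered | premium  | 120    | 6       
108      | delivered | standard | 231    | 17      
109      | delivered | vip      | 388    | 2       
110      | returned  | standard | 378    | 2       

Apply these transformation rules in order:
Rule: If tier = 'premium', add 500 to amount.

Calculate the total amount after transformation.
5190

Step 1: Count records where tier = 'premium': 5
Step 2: Total bonus added: 5 × 500 = 2500
Step 3: Original sum of amount: 2690
Step 4: Final sum = 2690 + 2500 = 5190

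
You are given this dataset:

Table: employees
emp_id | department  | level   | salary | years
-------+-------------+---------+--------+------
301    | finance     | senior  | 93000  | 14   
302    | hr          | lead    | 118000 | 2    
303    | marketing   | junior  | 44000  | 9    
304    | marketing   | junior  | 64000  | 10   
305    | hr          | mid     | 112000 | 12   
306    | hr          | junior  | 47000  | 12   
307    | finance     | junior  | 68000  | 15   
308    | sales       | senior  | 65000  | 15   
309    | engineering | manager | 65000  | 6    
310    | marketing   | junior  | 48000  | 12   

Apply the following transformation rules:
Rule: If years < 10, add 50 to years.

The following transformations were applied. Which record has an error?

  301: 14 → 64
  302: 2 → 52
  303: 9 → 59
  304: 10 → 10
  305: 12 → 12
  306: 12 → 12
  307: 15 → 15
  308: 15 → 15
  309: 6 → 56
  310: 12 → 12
Record 301 has an error. The correct transformed value should be 14, not 64.

Step 1: Check each record against the rule
Step 2: Record 301 has years = 14
Step 3: Since 14 >= 10, the bonus should not have been applied
Step 4: Correct value = 14, but claimed value = 64
Conclusion: Record 301 has the error.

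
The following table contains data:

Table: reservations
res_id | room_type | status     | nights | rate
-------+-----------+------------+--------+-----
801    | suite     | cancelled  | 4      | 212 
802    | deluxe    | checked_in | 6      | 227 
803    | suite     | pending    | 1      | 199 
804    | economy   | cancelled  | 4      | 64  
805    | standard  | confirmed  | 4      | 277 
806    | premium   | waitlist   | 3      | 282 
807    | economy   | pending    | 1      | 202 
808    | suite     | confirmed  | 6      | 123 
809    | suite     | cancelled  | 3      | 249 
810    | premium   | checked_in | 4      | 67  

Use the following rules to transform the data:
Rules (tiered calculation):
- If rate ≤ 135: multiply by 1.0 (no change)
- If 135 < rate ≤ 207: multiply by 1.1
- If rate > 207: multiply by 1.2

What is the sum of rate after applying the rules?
2191.5

Step 1: Tier 1 (rate ≤ 135): 3 records, sum = 254 × 1.0 = 254.0
Step 2: Tier 2 (135 < rate ≤ 207): 2 records, sum = 401 × 1.1 = 441.1
Step 3: Tier 3 (rate > 207): 5 records, sum = 1247 × 1.2 = 1496.4
Step 4: Final sum = 254.0 + 441.1 + 1496.4 = 2191.5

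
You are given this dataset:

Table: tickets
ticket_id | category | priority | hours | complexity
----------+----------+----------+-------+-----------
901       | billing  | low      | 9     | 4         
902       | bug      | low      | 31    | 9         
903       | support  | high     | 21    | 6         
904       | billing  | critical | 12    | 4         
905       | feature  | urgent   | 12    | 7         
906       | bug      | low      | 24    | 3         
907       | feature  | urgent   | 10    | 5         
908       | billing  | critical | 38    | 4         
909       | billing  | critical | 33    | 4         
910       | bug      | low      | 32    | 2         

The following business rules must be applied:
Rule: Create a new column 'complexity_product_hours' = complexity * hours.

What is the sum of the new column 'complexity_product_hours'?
1043

Step 1: For each record, compute complexity * hours
Example calculations:
  4 * 9 = 36
  9 * 31 = 279
  6 * 21 = 126
  ...
Step 2: Sum all derived values
Step 3: Total = 1043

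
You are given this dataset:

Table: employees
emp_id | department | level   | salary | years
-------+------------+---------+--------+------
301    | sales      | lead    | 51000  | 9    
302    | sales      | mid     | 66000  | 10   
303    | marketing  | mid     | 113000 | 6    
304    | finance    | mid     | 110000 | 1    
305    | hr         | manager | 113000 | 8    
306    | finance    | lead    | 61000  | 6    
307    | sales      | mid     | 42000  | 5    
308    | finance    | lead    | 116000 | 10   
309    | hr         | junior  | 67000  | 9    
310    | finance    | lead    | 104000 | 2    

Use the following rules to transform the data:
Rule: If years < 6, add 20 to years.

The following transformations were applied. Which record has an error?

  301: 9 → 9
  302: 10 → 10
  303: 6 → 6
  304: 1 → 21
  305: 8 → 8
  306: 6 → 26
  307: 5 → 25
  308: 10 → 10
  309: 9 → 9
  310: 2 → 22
Record 306 has an error. The correct transformed value should be 6, not 26.

Step 1: Check each record against the rule
Step 2: Record 306 has years = 6
Step 3: Since 6 >= 6, the bonus should not have been applied
Step 4: Correct value = 6, but claimed value = 26
Conclusion: Record 306 has the error.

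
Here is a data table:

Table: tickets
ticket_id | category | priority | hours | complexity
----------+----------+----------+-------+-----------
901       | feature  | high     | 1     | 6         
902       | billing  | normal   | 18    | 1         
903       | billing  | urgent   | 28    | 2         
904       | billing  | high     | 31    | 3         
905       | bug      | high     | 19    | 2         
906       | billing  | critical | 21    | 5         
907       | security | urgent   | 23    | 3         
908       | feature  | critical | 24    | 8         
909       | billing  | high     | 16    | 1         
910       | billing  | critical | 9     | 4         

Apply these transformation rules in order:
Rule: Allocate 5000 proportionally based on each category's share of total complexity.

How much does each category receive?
billing: 2285.71, bug: 285.71, feature: 2000.0, security: 428.57

Step 1: Calculate total complexity = 35
Step 2: Calculate each category's proportion:
  billing: 16/35 = 45.71% → 2285.71
  bug: 2/35 = 5.71% → 285.71
  feature: 14/35 = 40.00% → 2000.0
  security: 3/35 = 8.57% → 428.57
Step 3: Verify: sum of allocations ≈ 5000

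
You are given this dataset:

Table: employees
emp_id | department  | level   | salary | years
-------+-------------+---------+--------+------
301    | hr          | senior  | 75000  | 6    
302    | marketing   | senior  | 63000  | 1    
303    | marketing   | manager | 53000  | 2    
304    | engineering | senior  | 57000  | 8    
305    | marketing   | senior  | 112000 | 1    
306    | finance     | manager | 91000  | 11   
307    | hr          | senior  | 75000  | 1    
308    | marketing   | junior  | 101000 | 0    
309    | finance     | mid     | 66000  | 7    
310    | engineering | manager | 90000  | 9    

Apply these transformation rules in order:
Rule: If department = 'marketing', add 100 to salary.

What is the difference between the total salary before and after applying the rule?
400

Step 1: Original sum of salary = 783000
Step 2: 4 records have department = 'marketing'
Step 3: Each affected record changes by 100
Step 4: Total change = 4 × 100 = 400
Step 5: New sum = 783000 + 400 = 783400
Step 6: Difference = |783400 - 783000| = 400
        (Sum increased by 400)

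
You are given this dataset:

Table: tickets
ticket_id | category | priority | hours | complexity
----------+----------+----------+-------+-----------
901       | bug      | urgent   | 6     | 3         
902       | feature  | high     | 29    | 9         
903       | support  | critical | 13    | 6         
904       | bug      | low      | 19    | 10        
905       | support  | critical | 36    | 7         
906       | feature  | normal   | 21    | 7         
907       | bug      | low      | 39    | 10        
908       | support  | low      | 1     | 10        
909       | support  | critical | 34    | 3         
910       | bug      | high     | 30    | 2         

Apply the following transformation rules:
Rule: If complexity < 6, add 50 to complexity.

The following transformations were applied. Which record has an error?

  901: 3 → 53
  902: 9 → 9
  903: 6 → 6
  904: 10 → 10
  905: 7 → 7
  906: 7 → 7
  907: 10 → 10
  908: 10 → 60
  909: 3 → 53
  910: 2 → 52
Record 908 has an error. The correct transformed value should be 10, not 60.

Step 1: Check each record against the rule
Step 2: Record 908 has complexity = 10
Step 3: Since 10 >= 6, the bonus should not have been applied
Step 4: Correct value = 10, but claimed value = 60
Conclusion: Record 908 has the error.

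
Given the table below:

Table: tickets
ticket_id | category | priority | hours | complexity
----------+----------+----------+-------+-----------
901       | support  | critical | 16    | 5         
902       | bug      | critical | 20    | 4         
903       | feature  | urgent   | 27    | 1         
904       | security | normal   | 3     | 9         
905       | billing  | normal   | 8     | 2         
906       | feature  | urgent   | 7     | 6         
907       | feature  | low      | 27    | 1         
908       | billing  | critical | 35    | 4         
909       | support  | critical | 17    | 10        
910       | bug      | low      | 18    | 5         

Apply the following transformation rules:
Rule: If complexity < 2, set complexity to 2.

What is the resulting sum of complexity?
49

Step 1: 2 records have complexity < 2
Step 2: These records originally summed to 2
Step 3: After setting to minimum: 2 × 2 = 4
Step 4: Unaffected records sum: 45
Step 5: Final sum = 4 + 45 = 49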